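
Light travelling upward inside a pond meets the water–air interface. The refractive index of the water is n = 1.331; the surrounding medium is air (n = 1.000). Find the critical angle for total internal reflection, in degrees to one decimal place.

48.7°

sin θ_c = n_air / n = 1.000 / 1.331 = 0.7513.
θ_c = arcsin(0.7513) = 48.70°.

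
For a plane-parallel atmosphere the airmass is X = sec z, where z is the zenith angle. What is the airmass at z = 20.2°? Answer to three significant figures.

X = sec z = 1/cos 20.2° = 1/0.9385 = 1.0655.

1.07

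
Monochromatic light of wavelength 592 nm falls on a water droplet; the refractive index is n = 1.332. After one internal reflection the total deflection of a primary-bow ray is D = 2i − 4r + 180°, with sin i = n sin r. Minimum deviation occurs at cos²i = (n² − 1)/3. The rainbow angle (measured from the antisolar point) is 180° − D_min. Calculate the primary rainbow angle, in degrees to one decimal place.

cos²i = (1.77422 − 1)/3 = 0.25807; i = arccos(0.50801) = 59.469°.
sin r = sin 59.469°/1.332 = 0.64666; r = 40.290°.
D_min = 2·59.469° − 4·40.290° + 180° = 137.776°.
Rainbow angle = 180° − D_min = 42.224°.

42.2°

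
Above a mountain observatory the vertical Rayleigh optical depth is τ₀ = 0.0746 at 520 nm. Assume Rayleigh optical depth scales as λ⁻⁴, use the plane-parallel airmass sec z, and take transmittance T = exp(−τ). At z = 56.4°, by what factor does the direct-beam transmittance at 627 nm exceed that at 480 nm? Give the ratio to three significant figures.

Airmass: sec 56.4° = 1.8070.
τ(627 nm) = 0.0746 × (520/627)⁴ × 1.8070 = 0.0746 × 0.4731 × 1.8070 = 0.0638.
τ(480 nm) = 0.0746 × (520/480)⁴ × 1.8070 = 0.0746 × 1.3774 × 1.8070 = 0.1857.
T(627)/T(480) = exp(τ_B − τ_A) = exp(0.1219) = 1.1296.

1.13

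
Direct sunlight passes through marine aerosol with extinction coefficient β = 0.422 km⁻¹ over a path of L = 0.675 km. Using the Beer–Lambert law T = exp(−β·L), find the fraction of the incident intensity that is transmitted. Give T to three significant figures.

0.752

τ = β·L = 0.422 × 0.675 = 0.2848.
T = exp(−0.2848) = 0.7521.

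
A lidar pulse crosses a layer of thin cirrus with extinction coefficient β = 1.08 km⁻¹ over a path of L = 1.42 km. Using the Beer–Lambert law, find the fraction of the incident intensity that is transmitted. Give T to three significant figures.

τ = β·L = 1.08 × 1.42 = 1.5336.
T = exp(−1.5336) = 0.2158.

0.216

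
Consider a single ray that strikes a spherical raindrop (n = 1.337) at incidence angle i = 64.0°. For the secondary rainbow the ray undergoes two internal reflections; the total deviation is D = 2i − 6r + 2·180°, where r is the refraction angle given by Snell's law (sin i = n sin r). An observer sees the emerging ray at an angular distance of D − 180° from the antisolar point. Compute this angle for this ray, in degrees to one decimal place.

54.6°

sin r = sin 64.0° / 1.337 = 0.8988/1.337 = 0.6722; r = 42.24°.
D = 2·64.0° − 6·42.24° + 2·180° = 128.00° − 253.44° + 360° = 234.56°.
Angle from antisolar point = D − 180° = 54.56°.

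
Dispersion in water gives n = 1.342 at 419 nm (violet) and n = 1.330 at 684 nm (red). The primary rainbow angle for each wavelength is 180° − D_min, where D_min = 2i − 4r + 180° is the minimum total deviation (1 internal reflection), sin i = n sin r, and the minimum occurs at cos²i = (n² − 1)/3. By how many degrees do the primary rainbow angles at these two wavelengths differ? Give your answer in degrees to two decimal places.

1.73°

At 419 nm (n = 1.342): cos²i = 0.26699 → i = 58.888°, r = 39.641°, D_min = 139.213°, rainbow angle = 40.787°.
At 684 nm (n = 1.330): cos²i = 0.25630 → i = 59.585°, r = 40.422°, D_min = 137.484°, rainbow angle = 42.516°.
Angular width = |40.787° − 42.516°| = 1.729°.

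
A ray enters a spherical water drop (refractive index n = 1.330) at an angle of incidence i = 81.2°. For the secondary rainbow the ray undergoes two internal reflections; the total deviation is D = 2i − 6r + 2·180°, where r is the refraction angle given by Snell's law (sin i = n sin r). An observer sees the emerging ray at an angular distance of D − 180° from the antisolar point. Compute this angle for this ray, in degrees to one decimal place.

sin r = sin 81.2° / 1.330 = 0.9882/1.330 = 0.7430; r = 47.99°.
D = 2·81.2° − 6·47.99° + 2·180° = 162.40° − 287.94° + 360° = 234.46°.
Angle from antisolar point = D − 180° = 54.46°.

54.5°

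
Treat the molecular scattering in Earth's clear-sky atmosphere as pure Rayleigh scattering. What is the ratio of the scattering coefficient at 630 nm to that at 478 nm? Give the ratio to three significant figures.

Rayleigh scattering ∝ λ⁻⁴, so the ratio of coefficients is the inverse fourth power of the wavelength ratio.
σ(630)/σ(478) = (478/630)⁴ = (0.7587)⁴ = 0.3314.

0.331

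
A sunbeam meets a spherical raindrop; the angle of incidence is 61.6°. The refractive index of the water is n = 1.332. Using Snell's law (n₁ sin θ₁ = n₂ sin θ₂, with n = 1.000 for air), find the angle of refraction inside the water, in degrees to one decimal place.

41.3°

Snell: sin θ_r = sin θ_i / n = sin 61.6° / 1.332 = 0.8796 / 1.332 = 0.6604.
θ_r = arcsin(0.6604) = 41.33°.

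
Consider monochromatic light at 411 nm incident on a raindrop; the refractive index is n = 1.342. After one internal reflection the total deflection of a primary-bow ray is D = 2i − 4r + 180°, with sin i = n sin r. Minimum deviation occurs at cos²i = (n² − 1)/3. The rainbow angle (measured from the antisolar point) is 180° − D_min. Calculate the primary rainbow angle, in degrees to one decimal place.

40.8°

cos²i = (1.80096 − 1)/3 = 0.26699; i = arccos(0.51671) = 58.888°.
sin r = sin 58.888°/1.342 = 0.63797; r = 39.641°.
D_min = 2·58.888° − 4·39.641° + 180° = 139.213°.
Rainbow angle = 180° − D_min = 40.787°.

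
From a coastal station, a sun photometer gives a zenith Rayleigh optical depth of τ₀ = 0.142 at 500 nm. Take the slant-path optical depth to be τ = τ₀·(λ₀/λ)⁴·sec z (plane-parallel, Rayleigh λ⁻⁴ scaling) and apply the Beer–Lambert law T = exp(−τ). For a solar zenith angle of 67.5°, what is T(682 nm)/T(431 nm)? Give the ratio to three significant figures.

1.76

Airmass: sec 67.5° = 2.6131.
τ(682 nm) = 0.142 × (500/682)⁴ × 2.6131 = 0.142 × 0.2889 × 2.6131 = 0.1072.
τ(431 nm) = 0.142 × (500/431)⁴ × 2.6131 = 0.142 × 1.8112 × 2.6131 = 0.6721.
T(682)/T(431) = exp(τ_B − τ_A) = exp(0.5649) = 1.7592.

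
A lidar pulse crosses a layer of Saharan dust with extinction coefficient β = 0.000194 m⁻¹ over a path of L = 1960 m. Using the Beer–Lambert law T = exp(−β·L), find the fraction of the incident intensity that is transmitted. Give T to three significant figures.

0.684

τ = β·L = 0.000194 × 1960 = 0.3802.
T = exp(−0.3802) = 0.6837.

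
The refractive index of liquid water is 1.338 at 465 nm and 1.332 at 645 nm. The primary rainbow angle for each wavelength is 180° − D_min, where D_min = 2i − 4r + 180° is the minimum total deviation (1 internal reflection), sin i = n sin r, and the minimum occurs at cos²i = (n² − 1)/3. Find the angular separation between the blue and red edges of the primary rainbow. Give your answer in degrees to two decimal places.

0.87°

At 465 nm (n = 1.338): cos²i = 0.26341 → i = 59.120°, r = 39.899°, D_min = 138.643°, rainbow angle = 41.357°.
At 645 nm (n = 1.332): cos²i = 0.25807 → i = 59.469°, r = 40.290°, D_min = 137.776°, rainbow angle = 42.224°.
Angular width = |41.357° − 42.224°| = 0.867°.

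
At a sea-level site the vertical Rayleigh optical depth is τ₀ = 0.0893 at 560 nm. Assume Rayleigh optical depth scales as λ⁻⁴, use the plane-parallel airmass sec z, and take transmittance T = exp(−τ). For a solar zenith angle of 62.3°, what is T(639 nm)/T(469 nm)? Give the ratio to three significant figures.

1.32

Airmass: sec 62.3° = 2.1513.
τ(639 nm) = 0.0893 × (560/639)⁴ × 2.1513 = 0.0893 × 0.5899 × 2.1513 = 0.1133.
τ(469 nm) = 0.0893 × (560/469)⁴ × 2.1513 = 0.0893 × 2.0326 × 2.1513 = 0.3905.
T(639)/T(469) = exp(τ_B − τ_A) = exp(0.2772) = 1.3194.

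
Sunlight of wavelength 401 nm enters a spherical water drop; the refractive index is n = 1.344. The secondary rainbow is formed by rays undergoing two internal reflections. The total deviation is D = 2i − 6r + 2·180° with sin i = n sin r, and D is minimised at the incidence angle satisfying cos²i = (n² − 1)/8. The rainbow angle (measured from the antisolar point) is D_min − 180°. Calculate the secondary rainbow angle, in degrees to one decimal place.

cos²i = (1.80634 − 1)/8 = 0.10079; i = arccos(0.31748) = 71.490°.
sin r = sin 71.490°/1.344 = 0.70555; r = 44.874°.
D_min = 2·71.490° − 6·44.874° + 360° = 233.733°.
Rainbow angle = D_min − 180° = 53.733°.

53.7°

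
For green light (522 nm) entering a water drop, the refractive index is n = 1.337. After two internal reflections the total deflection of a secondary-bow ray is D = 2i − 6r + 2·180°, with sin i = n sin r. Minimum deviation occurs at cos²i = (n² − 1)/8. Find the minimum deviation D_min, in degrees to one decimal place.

231.9°

cos²i = (1.78757 − 1)/8 = 0.09845; i = arccos(0.31376) = 71.714°.
sin r = sin 71.714°/1.337 = 0.71017; r = 45.249°.
D_min = 2·71.714° − 6·45.249° + 360° = 231.934°.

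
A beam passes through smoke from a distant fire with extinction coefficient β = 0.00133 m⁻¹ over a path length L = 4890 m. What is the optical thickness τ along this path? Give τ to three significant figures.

τ = β·L = 0.00133 × 4890 = 6.5037.

6.50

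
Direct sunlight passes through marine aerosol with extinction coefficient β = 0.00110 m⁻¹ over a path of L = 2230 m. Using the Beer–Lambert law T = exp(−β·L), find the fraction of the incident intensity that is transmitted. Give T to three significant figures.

τ = β·L = 0.00110 × 2230 = 2.4530.
T = exp(−2.4530) = 0.0860.

0.0860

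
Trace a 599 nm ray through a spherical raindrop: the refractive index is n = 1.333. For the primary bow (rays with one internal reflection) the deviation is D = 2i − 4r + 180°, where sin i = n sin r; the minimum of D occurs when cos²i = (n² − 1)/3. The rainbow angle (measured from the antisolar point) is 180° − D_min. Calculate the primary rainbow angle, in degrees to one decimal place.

cos²i = (1.77689 − 1)/3 = 0.25896; i = arccos(0.50888) = 59.410°.
sin r = sin 59.410°/1.333 = 0.64579; r = 40.225°.
D_min = 2·59.410° − 4·40.225° + 180° = 137.922°.
Rainbow angle = 180° − D_min = 42.078°.

42.1°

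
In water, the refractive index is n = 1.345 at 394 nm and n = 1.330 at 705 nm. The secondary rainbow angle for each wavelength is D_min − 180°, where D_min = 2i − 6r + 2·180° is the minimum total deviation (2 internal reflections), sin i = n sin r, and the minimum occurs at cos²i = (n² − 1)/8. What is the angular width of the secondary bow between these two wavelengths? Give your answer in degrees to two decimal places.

3.89°

At 394 nm (n = 1.345): cos²i = 0.10113 → i = 71.458°, r = 44.821°, D_min = 233.987°, rainbow angle = 53.987°.
At 705 nm (n = 1.330): cos²i = 0.09611 → i = 71.940°, r = 45.630°, D_min = 230.101°, rainbow angle = 50.101°.
Angular width = |53.987° − 50.101°| = 3.886°.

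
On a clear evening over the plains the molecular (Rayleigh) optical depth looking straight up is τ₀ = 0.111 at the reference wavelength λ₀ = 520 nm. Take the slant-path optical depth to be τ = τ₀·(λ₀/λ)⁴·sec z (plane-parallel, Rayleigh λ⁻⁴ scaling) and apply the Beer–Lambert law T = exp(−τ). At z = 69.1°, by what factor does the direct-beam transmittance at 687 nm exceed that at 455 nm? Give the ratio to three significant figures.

1.54

Airmass: sec 69.1° = 2.8032.
τ(687 nm) = 0.111 × (520/687)⁴ × 2.8032 = 0.111 × 0.3282 × 2.8032 = 0.1021.
τ(455 nm) = 0.111 × (520/455)⁴ × 2.8032 = 0.111 × 1.7060 × 2.8032 = 0.5308.
T(687)/T(455) = exp(τ_B − τ_A) = exp(0.4287) = 1.5352.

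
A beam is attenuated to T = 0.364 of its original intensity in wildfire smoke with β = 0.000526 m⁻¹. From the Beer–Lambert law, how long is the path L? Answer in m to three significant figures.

1920 m

Beer–Lambert: T = exp(−βL) ⇒ L = −ln(T)/β = −ln(0.364)/0.000526 = 1.0106/0.000526 = 1921 m.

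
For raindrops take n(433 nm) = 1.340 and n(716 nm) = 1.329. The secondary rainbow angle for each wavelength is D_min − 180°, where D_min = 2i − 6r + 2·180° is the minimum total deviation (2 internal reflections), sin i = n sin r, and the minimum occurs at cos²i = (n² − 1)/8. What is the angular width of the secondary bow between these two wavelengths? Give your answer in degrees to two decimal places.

At 433 nm (n = 1.340): cos²i = 0.09945 → i = 71.618°, r = 45.088°, D_min = 232.709°, rainbow angle = 52.709°.
At 716 nm (n = 1.329): cos²i = 0.09578 → i = 71.972°, r = 45.685°, D_min = 229.837°, rainbow angle = 49.837°.
Angular width = |52.709° − 49.837°| = 2.872°.

2.87°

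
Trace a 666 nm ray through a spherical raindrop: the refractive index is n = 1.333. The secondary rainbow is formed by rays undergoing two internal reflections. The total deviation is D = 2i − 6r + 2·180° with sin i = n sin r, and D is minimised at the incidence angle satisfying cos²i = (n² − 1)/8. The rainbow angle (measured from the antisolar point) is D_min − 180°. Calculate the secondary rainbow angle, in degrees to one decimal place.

50.9°

cos²i = (1.77689 − 1)/8 = 0.09711; i = arccos(0.31163) = 71.843°.
sin r = sin 71.843°/1.333 = 0.71283; r = 45.466°.
D_min = 2·71.843° − 6·45.466° + 360° = 230.891°.
Rainbow angle = D_min − 180° = 50.891°.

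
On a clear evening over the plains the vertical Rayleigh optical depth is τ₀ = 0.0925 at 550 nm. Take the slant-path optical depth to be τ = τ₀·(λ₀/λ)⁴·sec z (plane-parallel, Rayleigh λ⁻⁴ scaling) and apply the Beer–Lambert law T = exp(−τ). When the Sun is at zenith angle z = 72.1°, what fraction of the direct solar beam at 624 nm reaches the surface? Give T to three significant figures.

sec 72.1° = 3.2535.
τ = 0.0925 × (550/624)⁴ × 3.2535 = 0.0925 × 0.6035 × 3.2535 = 0.1816.
T = exp(−0.1816) = 0.8339.

0.834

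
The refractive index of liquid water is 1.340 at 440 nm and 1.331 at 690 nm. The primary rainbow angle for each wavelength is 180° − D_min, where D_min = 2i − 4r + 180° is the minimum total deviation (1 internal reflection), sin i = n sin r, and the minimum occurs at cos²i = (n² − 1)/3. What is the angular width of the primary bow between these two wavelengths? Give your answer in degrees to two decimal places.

1.30°

At 440 nm (n = 1.340): cos²i = 0.26520 → i = 59.004°, r = 39.770°, D_min = 138.929°, rainbow angle = 41.071°.
At 690 nm (n = 1.331): cos²i = 0.25719 → i = 59.527°, r = 40.356°, D_min = 137.630°, rainbow angle = 42.370°.
Angular width = |41.071° − 42.370°| = 1.299°.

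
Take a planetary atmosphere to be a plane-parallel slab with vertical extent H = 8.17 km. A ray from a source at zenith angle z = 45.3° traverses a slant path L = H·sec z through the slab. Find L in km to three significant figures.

11.6 km

sec z = 1/cos 45.3° = 1.4217.
L = 8.17 × 1.4217 = 11.615 km.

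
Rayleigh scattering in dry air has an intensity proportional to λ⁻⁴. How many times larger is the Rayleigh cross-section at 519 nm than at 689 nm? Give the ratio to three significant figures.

Rayleigh scattering ∝ λ⁻⁴, so the ratio of coefficients is the inverse fourth power of the wavelength ratio.
σ(519)/σ(689) = (689/519)⁴ = (1.3276)⁴ = 3.106.

3.11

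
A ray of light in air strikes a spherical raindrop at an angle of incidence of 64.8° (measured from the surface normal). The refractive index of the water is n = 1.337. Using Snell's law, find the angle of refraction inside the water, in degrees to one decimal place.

Snell: sin θ_r = sin θ_i / n = sin 64.8° / 1.337 = 0.9048 / 1.337 = 0.6768.
θ_r = arcsin(0.6768) = 42.59°.

42.6°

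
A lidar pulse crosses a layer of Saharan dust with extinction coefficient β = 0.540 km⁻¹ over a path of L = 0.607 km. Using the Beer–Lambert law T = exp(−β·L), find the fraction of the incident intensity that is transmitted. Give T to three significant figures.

τ = β·L = 0.540 × 0.607 = 0.3278.
T = exp(−0.3278) = 0.7205.

0.721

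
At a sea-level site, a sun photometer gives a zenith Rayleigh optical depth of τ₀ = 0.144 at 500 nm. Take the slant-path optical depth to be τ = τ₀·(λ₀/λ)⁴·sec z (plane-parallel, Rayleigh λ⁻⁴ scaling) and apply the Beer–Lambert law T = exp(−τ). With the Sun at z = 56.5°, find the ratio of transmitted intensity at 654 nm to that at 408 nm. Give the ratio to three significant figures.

Airmass: sec 56.5° = 1.8118.
τ(654 nm) = 0.144 × (500/654)⁴ × 1.8118 = 0.144 × 0.3416 × 1.8118 = 0.0891.
τ(408 nm) = 0.144 × (500/408)⁴ × 1.8118 = 0.144 × 2.2555 × 1.8118 = 0.5885.
T(654)/T(408) = exp(τ_B − τ_A) = exp(0.4993) = 1.6476.

1.65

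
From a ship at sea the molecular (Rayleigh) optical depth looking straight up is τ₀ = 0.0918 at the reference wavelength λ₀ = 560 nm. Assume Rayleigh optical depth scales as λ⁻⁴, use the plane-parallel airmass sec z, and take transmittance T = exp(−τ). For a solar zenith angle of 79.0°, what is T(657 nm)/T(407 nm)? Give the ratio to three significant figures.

4.35

Airmass: sec 79.0° = 5.2408.
τ(657 nm) = 0.0918 × (560/657)⁴ × 5.2408 = 0.0918 × 0.5278 × 5.2408 = 0.2539.
τ(407 nm) = 0.0918 × (560/407)⁴ × 5.2408 = 0.0918 × 3.5841 × 5.2408 = 1.7243.
T(657)/T(407) = exp(τ_B − τ_A) = exp(1.4704) = 4.3509.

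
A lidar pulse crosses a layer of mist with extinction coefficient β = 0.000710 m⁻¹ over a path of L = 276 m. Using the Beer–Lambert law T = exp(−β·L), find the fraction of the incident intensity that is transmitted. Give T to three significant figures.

τ = β·L = 0.000710 × 276 = 0.1960.
T = exp(−0.1960) = 0.8220.

0.822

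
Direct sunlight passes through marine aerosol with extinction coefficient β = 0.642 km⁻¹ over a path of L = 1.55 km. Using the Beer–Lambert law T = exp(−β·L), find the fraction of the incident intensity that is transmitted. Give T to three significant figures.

0.370

τ = β·L = 0.642 × 1.55 = 0.9951.
T = exp(−0.9951) = 0.3697.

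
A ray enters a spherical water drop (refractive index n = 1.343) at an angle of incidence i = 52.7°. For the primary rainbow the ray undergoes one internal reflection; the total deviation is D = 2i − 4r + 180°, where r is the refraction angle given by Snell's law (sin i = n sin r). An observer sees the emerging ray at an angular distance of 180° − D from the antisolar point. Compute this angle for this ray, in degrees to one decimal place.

39.9°

sin r = sin 52.7° / 1.343 = 0.7955/1.343 = 0.5923; r = 36.32°.
D = 2·52.7° − 4·36.32° + 180° = 105.40° − 145.28° + 180° = 140.12°.
Angle from antisolar point = 180° − D = 39.88°.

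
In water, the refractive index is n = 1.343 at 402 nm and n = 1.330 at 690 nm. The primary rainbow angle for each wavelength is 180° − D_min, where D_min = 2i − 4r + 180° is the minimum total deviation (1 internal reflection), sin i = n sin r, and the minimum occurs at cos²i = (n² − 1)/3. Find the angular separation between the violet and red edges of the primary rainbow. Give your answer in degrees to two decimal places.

At 402 nm (n = 1.343): cos²i = 0.26788 → i = 58.830°, r = 39.577°, D_min = 139.354°, rainbow angle = 40.646°.
At 690 nm (n = 1.330): cos²i = 0.25630 → i = 59.585°, r = 40.422°, D_min = 137.484°, rainbow angle = 42.516°.
Angular width = |40.646° − 42.516°| = 1.871°.

1.87°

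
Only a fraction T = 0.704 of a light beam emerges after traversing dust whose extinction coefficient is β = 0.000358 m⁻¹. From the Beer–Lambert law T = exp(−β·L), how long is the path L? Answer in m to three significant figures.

980 m

Beer–Lambert: T = exp(−βL) ⇒ L = −ln(T)/β = −ln(0.704)/0.000358 = 0.3510/0.000358 = 980.4 m.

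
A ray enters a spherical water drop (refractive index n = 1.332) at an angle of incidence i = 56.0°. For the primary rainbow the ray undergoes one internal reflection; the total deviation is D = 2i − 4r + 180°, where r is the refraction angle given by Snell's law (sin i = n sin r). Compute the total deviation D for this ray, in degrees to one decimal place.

sin r = sin 56.0° / 1.332 = 0.8290/1.332 = 0.6224; r = 38.49°.
D = 2·56.0° − 4·38.49° + 180° = 112.00° − 153.97° + 180° = 138.03°.

138.0°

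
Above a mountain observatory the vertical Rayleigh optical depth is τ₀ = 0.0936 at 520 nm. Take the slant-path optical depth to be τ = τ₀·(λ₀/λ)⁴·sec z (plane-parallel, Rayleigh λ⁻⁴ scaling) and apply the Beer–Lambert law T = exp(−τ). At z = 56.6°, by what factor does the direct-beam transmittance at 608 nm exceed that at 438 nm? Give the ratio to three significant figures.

1.28

Airmass: sec 56.6° = 1.8166.
τ(608 nm) = 0.0936 × (520/608)⁴ × 1.8166 = 0.0936 × 0.5351 × 1.8166 = 0.0910.
τ(438 nm) = 0.0936 × (520/438)⁴ × 1.8166 = 0.0936 × 1.9866 × 1.8166 = 0.3378.
T(608)/T(438) = exp(τ_B − τ_A) = exp(0.2468) = 1.2799.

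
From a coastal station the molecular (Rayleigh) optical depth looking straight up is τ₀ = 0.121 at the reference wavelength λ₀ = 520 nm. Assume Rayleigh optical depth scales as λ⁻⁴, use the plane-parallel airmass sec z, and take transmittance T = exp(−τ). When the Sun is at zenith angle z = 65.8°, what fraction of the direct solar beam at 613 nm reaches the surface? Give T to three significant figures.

0.858

sec 65.8° = 2.4395.
τ = 0.121 × (520/613)⁴ × 2.4395 = 0.121 × 0.5178 × 2.4395 = 0.1528.
T = exp(−0.1528) = 0.8583.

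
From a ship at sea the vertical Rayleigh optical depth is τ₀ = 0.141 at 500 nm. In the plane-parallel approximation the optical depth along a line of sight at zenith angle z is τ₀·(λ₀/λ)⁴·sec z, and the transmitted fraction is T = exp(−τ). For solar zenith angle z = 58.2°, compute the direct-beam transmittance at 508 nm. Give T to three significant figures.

0.778

sec 58.2° = 1.8977.
τ = 0.141 × (500/508)⁴ × 1.8977 = 0.141 × 0.9385 × 1.8977 = 0.2511.
T = exp(−0.2511) = 0.7779.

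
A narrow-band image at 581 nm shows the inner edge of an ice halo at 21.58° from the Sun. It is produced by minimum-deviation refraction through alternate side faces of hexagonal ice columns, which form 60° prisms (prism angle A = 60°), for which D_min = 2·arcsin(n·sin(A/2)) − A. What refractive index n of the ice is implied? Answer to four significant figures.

Rearranging: n = sin((D_min + A)/2) / sin(A/2).
(D_min + A)/2 = (21.58° + 60°)/2 = 40.790°.
n = sin 40.790° / sin 30° = 0.6533 / 0.5000 = 1.3066.

1.307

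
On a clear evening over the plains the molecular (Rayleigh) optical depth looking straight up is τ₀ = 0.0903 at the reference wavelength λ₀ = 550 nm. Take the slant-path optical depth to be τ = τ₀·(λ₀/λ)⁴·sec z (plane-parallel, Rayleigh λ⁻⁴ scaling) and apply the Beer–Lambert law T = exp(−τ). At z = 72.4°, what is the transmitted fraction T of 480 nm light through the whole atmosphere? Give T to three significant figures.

sec 72.4° = 3.3072.
τ = 0.0903 × (550/480)⁴ × 3.3072 = 0.0903 × 1.7238 × 3.3072 = 0.5148.
T = exp(−0.5148) = 0.5976.

0.598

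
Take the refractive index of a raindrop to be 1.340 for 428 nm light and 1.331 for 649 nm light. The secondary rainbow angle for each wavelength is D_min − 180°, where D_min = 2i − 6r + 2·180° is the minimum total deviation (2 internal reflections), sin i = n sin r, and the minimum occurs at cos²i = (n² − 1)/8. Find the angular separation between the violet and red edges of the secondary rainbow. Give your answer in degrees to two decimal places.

2.34°

At 428 nm (n = 1.340): cos²i = 0.09945 → i = 71.618°, r = 45.088°, D_min = 232.709°, rainbow angle = 52.709°.
At 649 nm (n = 1.331): cos²i = 0.09645 → i = 71.907°, r = 45.575°, D_min = 230.365°, rainbow angle = 50.365°.
Angular width = |52.709° − 50.365°| = 2.344°.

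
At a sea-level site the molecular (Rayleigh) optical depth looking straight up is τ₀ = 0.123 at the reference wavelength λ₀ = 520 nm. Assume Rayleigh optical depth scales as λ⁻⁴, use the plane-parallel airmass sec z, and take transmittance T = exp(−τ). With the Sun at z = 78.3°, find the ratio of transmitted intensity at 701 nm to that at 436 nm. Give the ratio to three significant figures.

2.84

Airmass: sec 78.3° = 4.9313.
τ(701 nm) = 0.123 × (520/701)⁴ × 4.9313 = 0.123 × 0.3028 × 4.9313 = 0.1837.
τ(436 nm) = 0.123 × (520/436)⁴ × 4.9313 = 0.123 × 2.0233 × 4.9313 = 1.2272.
T(701)/T(436) = exp(τ_B − τ_A) = exp(1.0436) = 2.8394.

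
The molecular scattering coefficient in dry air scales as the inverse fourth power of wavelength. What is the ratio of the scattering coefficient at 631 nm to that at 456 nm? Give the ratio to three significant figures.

Rayleigh scattering ∝ λ⁻⁴, so the ratio of coefficients is the inverse fourth power of the wavelength ratio.
σ(631)/σ(456) = (456/631)⁴ = (0.7227)⁴ = 0.2727.

0.273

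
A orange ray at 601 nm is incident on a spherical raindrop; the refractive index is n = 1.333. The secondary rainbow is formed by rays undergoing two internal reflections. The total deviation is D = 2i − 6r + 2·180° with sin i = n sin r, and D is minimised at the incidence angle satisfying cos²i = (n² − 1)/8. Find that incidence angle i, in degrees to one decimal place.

71.8°

cos²i = (1.333² − 1)/8 = (1.77689 − 1)/8 = 0.09711.
cos i = 0.31163, so i = 71.843°.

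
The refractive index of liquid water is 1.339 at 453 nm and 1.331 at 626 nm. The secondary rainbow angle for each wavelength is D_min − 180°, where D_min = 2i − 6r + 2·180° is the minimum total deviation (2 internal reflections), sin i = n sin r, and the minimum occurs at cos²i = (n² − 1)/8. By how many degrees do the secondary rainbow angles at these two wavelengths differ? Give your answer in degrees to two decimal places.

At 453 nm (n = 1.339): cos²i = 0.09912 → i = 71.650°, r = 45.141°, D_min = 232.451°, rainbow angle = 52.451°.
At 626 nm (n = 1.331): cos²i = 0.09645 → i = 71.907°, r = 45.575°, D_min = 230.365°, rainbow angle = 50.365°.
Angular width = |52.451° − 50.365°| = 2.086°.

2.09°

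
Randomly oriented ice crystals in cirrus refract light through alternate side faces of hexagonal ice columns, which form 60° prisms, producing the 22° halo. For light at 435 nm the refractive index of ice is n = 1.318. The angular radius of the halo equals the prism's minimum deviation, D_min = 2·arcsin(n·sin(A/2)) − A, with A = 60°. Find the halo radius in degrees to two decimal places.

22.45°

n·sin(A/2) = 1.318 × sin 30° = 1.318 × 0.5000 = 0.6590.
D_min = 2·arcsin(0.6590) − 60° = 2 × 41.224° − 60° = 22.447°.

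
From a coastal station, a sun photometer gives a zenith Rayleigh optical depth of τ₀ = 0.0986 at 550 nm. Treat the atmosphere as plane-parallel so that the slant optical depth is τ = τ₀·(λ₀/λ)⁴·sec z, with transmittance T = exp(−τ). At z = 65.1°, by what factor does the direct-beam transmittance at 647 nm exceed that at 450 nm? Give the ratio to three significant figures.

Airmass: sec 65.1° = 2.3751.
τ(647 nm) = 0.0986 × (550/647)⁴ × 2.3751 = 0.0986 × 0.5222 × 2.3751 = 0.1223.
τ(450 nm) = 0.0986 × (550/450)⁴ × 2.3751 = 0.0986 × 2.2315 × 2.3751 = 0.5226.
T(647)/T(450) = exp(τ_B − τ_A) = exp(0.4003) = 1.4923.

1.49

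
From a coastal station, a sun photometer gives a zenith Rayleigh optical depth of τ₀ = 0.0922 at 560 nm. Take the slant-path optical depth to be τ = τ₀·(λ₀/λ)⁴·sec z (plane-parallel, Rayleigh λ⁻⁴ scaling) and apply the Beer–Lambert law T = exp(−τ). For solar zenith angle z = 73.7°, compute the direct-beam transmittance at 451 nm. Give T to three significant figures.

sec 73.7° = 3.5629.
τ = 0.0922 × (560/451)⁴ × 3.5629 = 0.0922 × 2.3771 × 3.5629 = 0.7809.
T = exp(−0.7809) = 0.4580.

0.458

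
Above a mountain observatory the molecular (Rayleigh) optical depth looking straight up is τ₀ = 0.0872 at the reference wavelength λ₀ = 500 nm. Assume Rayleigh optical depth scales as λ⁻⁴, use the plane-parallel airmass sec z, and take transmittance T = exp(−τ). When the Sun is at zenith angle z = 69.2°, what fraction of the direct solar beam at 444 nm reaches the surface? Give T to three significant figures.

0.674

sec 69.2° = 2.8161.
τ = 0.0872 × (500/444)⁴ × 2.8161 = 0.0872 × 1.6082 × 2.8161 = 0.3949.
T = exp(−0.3949) = 0.6737.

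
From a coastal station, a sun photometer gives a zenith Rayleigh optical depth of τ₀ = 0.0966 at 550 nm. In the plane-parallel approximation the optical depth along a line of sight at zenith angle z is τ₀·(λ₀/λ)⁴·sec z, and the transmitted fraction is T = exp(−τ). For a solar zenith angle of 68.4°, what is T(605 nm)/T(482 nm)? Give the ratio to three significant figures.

1.30

Airmass: sec 68.4° = 2.7165.
τ(605 nm) = 0.0966 × (550/605)⁴ × 2.7165 = 0.0966 × 0.6830 × 2.7165 = 0.1792.
τ(482 nm) = 0.0966 × (550/482)⁴ × 2.7165 = 0.0966 × 1.6954 × 2.7165 = 0.4449.
T(605)/T(482) = exp(τ_B − τ_A) = exp(0.2657) = 1.3043.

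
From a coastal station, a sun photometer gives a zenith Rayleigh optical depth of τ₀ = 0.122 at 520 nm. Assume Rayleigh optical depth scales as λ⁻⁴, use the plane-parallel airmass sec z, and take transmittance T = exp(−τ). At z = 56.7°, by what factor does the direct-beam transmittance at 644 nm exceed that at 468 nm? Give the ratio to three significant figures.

1.28

Airmass: sec 56.7° = 1.8214.
τ(644 nm) = 0.122 × (520/644)⁴ × 1.8214 = 0.122 × 0.4251 × 1.8214 = 0.0945.
τ(468 nm) = 0.122 × (520/468)⁴ × 1.8214 = 0.122 × 1.5242 × 1.8214 = 0.3387.
T(644)/T(468) = exp(τ_B − τ_A) = exp(0.2442) = 1.2766.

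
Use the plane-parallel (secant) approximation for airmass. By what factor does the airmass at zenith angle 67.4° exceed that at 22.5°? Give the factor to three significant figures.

2.40

X(67.4°)/X(22.5°) = sec 67.4° / sec 22.5° = cos 22.5° / cos 67.4° = 0.9239/0.3843 = 2.4041.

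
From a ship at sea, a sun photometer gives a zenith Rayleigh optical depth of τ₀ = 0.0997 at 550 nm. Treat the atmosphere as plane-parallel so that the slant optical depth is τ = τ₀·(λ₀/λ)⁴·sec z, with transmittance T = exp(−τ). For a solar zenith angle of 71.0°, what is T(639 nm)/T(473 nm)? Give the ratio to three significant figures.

Airmass: sec 71.0° = 3.0716.
τ(639 nm) = 0.0997 × (550/639)⁴ × 3.0716 = 0.0997 × 0.5488 × 3.0716 = 0.1681.
τ(473 nm) = 0.0997 × (550/473)⁴ × 3.0716 = 0.0997 × 1.8281 × 3.0716 = 0.5598.
T(639)/T(473) = exp(τ_B − τ_A) = exp(0.3918) = 1.4796.

1.48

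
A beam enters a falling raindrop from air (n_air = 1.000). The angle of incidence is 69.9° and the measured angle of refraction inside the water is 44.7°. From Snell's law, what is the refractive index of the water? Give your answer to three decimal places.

n = sin θ_i / sin θ_r = sin 69.9° / sin 44.7° = 0.9391 / 0.7034 = 1.3351.

1.335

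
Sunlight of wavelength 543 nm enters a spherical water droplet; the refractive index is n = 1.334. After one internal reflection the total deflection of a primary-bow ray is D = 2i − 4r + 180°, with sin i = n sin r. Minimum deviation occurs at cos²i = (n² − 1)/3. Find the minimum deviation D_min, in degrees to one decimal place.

cos²i = (1.77956 − 1)/3 = 0.25985; i = arccos(0.50976) = 59.352°.
sin r = sin 59.352°/1.334 = 0.64492; r = 40.159°.
D_min = 2·59.352° − 4·40.159° + 180° = 138.067°.

138.1°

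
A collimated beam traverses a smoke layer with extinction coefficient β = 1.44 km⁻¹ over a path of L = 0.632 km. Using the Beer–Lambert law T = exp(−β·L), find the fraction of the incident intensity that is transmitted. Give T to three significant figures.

0.402

τ = β·L = 1.44 × 0.632 = 0.9101.
T = exp(−0.9101) = 0.4025.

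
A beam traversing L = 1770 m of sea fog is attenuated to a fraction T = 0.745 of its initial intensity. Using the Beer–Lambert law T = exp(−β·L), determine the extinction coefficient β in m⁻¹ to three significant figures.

Beer–Lambert: T = exp(−βL) ⇒ β = −ln(T)/L = −ln(0.745)/1770 = 0.2944/1770 = 0.0001663 m⁻¹.

0.000166 m⁻¹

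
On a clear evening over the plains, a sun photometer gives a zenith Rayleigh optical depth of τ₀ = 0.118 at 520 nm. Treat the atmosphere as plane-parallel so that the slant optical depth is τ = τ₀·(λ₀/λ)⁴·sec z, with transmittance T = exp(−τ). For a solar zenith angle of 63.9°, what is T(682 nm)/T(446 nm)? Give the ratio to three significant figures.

1.50

Airmass: sec 63.9° = 2.2730.
τ(682 nm) = 0.118 × (520/682)⁴ × 2.2730 = 0.118 × 0.3380 × 2.2730 = 0.0906.
τ(446 nm) = 0.118 × (520/446)⁴ × 2.2730 = 0.118 × 1.8479 × 2.2730 = 0.4956.
T(682)/T(446) = exp(τ_B − τ_A) = exp(0.4050) = 1.4993.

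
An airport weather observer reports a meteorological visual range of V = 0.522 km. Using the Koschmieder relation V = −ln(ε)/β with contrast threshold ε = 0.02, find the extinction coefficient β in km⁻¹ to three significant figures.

β = −ln(0.02) / V = 3.912 / 0.522 = 7.4943 km⁻¹.

7.49 km⁻¹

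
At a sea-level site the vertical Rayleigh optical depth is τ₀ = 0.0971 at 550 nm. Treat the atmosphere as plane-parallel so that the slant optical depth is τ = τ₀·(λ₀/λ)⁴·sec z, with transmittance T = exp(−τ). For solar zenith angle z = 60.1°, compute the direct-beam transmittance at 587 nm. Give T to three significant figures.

0.861

sec 60.1° = 2.0061.
τ = 0.0971 × (550/587)⁴ × 2.0061 = 0.0971 × 0.7707 × 2.0061 = 0.1501.
T = exp(−0.1501) = 0.8606.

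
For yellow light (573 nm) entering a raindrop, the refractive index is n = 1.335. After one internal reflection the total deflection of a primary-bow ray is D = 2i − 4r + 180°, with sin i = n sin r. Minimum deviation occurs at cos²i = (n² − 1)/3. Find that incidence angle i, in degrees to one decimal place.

59.3°

cos²i = (1.335² − 1)/3 = (1.78222 − 1)/3 = 0.26074.
cos i = 0.51063, so i = 59.294°.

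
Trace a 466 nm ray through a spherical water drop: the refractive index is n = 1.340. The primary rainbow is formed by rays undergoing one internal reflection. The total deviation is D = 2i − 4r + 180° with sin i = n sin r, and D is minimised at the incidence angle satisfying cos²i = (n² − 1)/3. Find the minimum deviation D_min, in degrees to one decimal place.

138.9°

cos²i = (1.79560 − 1)/3 = 0.26520; i = arccos(0.51498) = 59.004°.
sin r = sin 59.004°/1.340 = 0.63971; r = 39.770°.
D_min = 2·59.004° − 4·39.770° + 180° = 138.929°.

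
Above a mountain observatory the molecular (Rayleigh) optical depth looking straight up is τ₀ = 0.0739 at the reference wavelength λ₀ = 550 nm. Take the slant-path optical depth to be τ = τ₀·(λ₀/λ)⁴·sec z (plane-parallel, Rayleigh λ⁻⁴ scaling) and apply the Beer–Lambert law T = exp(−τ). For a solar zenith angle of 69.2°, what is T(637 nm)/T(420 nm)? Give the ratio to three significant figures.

1.64

Airmass: sec 69.2° = 2.8161.
τ(637 nm) = 0.0739 × (550/637)⁴ × 2.8161 = 0.0739 × 0.5558 × 2.8161 = 0.1157.
τ(420 nm) = 0.0739 × (550/420)⁴ × 2.8161 = 0.0739 × 2.9407 × 2.8161 = 0.6120.
T(637)/T(420) = exp(τ_B − τ_A) = exp(0.4963) = 1.6427.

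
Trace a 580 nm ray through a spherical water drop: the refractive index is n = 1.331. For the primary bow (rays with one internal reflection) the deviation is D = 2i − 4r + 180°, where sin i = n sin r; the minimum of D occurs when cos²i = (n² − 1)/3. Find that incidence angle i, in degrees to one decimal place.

cos²i = (1.331² − 1)/3 = (1.77156 − 1)/3 = 0.25719.
cos i = 0.50714, so i = 59.527°.

59.5°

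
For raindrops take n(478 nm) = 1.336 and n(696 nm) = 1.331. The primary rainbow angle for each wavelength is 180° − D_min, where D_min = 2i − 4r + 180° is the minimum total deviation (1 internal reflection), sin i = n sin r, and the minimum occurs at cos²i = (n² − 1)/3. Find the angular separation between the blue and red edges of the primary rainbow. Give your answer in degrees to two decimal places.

0.73°

At 478 nm (n = 1.336): cos²i = 0.26163 → i = 59.236°, r = 40.029°, D_min = 138.356°, rainbow angle = 41.644°.
At 696 nm (n = 1.331): cos²i = 0.25719 → i = 59.527°, r = 40.356°, D_min = 137.630°, rainbow angle = 42.370°.
Angular width = |41.644° − 42.370°| = 0.726°.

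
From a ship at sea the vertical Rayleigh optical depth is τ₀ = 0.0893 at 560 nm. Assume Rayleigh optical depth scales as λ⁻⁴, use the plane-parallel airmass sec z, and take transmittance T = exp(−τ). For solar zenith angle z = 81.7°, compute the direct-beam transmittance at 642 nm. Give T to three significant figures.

0.699

sec 81.7° = 6.9273.
τ = 0.0893 × (560/642)⁴ × 6.9273 = 0.0893 × 0.5789 × 6.9273 = 0.3581.
T = exp(−0.3581) = 0.6990.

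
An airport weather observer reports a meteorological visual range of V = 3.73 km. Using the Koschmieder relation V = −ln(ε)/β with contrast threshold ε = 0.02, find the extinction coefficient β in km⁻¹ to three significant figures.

1.05 km⁻¹

β = −ln(0.02) / V = 3.912 / 3.73 = 1.0488 km⁻¹.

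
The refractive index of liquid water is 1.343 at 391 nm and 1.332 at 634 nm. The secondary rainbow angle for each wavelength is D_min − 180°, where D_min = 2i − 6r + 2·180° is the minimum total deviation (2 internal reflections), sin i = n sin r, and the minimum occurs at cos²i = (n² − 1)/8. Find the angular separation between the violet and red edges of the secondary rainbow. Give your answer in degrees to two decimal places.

2.85°

At 391 nm (n = 1.343): cos²i = 0.10046 → i = 71.522°, r = 44.928°, D_min = 233.478°, rainbow angle = 53.478°.
At 634 nm (n = 1.332): cos²i = 0.09678 → i = 71.875°, r = 45.520°, D_min = 230.628°, rainbow angle = 50.628°.
Angular width = |53.478° − 50.628°| = 2.849°.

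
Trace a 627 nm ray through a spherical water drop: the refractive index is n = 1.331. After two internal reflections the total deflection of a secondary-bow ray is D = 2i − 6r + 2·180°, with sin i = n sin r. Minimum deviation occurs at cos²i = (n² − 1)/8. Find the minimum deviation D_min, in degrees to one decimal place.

cos²i = (1.77156 − 1)/8 = 0.09645; i = arccos(0.31056) = 71.907°.
sin r = sin 71.907°/1.331 = 0.71417; r = 45.575°.
D_min = 2·71.907° − 6·45.575° + 360° = 230.365°.

230.4°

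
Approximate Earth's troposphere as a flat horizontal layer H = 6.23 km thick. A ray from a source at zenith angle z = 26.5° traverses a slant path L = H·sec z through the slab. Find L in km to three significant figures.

6.96 km

sec z = 1/cos 26.5° = 1.1174.
L = 6.23 × 1.1174 = 6.961 km.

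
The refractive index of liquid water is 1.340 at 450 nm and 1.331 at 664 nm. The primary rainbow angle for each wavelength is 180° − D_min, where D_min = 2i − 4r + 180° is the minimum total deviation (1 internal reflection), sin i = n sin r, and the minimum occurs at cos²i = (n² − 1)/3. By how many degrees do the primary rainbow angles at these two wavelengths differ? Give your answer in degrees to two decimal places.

At 450 nm (n = 1.340): cos²i = 0.26520 → i = 59.004°, r = 39.770°, D_min = 138.929°, rainbow angle = 41.071°.
At 664 nm (n = 1.331): cos²i = 0.25719 → i = 59.527°, r = 40.356°, D_min = 137.630°, rainbow angle = 42.370°.
Angular width = |41.071° − 42.370°| = 1.299°.

1.30°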